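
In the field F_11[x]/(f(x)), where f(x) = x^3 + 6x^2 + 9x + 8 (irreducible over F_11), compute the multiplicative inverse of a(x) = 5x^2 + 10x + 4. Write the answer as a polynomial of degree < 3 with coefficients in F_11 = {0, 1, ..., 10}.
a(x)^(-1) ≡ 4x^2 + 5x + 3 (mod f(x))

Since f is irreducible over F_11, F_11[x]/(f) is a field and a(x) ≠ 0 has an inverse. Apply the extended Euclidean algorithm to f(x) and a(x) in F_11[x]: f(x) = (9x + 3)·a(x) + (9x + 7);  a(x) = (3x)·(9x + 7) + (4). The last nonzero remainder is the constant 4 = gcd(f, a) in F_11. Back-substituting through the division chain expresses 4 = s(x)·a(x) + t(x)·f(x) with s(x) ≡ 5x^2 + 9x + 1 (mod f), so (5x^2 + 9x + 1)·a(x) ≡ 4 (mod f). Multiplying by 4^(-1) ≡ 3 in F_11 gives a(x)^(-1) ≡ 3·(5x^2 + 9x + 1) ≡ 4x^2 + 5x + 3 (mod f). Check: (5x^2 + 10x + 4)·(4x^2 + 5x + 3) = 9x^4 + 10x^3 + 4x^2 + 6x + 1 ≡ 1 (mod x^3 + 6x^2 + 9x + 8).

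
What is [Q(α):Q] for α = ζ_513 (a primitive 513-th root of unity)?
[Q(α):Q] = 324

The minimal polynomial of ζ_513 over Q is the 513-th cyclotomic polynomial Φ_513(x), which is irreducible over Q and has degree φ(513) = 324. Hence [Q(α):Q] = φ(513) = 324.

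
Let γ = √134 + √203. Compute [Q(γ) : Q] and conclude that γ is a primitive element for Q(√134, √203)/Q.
[Q(γ) : Q] = 4 (equivalently, Q(γ) = Q(√134, √203))

Obviously Q(γ) ⊆ Q(√134, √203), and [Q(√134, √203):Q] = 4 (since 134, 203 are distinct squarefree integers > 1 with 27202 not a perfect square). To show equality we compute the minimal polynomial of γ. From γ = √134 + √203: γ^2 = 134 + 2√(27202) + 203 = 337 + 2√(27202), so γ^2 - 337 = 2√(27202); squaring, (γ^2 - 337)^2 = 4·27202, i.e. γ^4 - 674γ^2 + 113569 - 108808 = 0, i.e. γ^4 - 674γ^2 + 4761 = 0. So γ is a root of x^4 - 674x^2 + 4761. This polynomial is irreducible over Q: it has no rational root (each ±√134 ± √203 is irrational), and any factorization into two quadratics over Q would force √(27202) ∈ Q (pairing opposite roots) or √134, √203 ∈ Q (other pairings), all impossible. Hence [Q(γ):Q] = 4 = [Q(√134, √203):Q], so Q(γ) = Q(√134, √203).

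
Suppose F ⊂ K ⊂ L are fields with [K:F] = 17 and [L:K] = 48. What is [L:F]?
[L:F] = 816

The tower law says that for any tower of field extensions F ⊂ K ⊂ L with finite degrees, [L:F] = [L:K] · [K:F]. Here this gives [L:F] = 48 · 17 = 816.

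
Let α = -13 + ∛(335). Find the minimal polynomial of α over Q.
m_α(x) = x^3 + 39x^2 + 507x + 1862

Set β = α + 13 = ∛(335), so β^3 = 335. Then (α + 13)^3 - 335 = 0, i.e. α is a root of g(x) = (x + 13)^3 - 335 = x^3 + 39x^2 + 507x + 1862. Since g(x) = h(x + 13) where h(x) = x^3 - 335, and h is irreducible over Q (because 335 is not a perfect cube, so h has no rational root, and a monic cubic with no rational root is irreducible), g is also irreducible (irreducibility is preserved under the substitution x → x + 13). Hence m_α(x) = x^3 + 39x^2 + 507x + 1862.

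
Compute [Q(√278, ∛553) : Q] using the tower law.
[Q(√278, ∛553) : Q] = 6

Let L = Q(√278, ∛553). Since Q(√278) ⊂ L and [Q(√278):Q] = 2, the tower law gives 2 | [L:Q]. Likewise Q(∛553) ⊂ L with [Q(∛553):Q] = 3 (because 553 is not a perfect cube), so 3 | [L:Q]. As gcd(2,3) = 1, [L:Q] is divisible by 6. Conversely L is generated over Q by √278 and ∛553, so [L:Q] ≤ 2·3 = 6. Therefore [Q(√278, ∛553) : Q] = 6.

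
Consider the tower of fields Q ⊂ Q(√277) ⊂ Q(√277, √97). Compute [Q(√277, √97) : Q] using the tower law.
[Q(√277, √97) : Q] = 4

[Q(√277):Q] = 2 (min poly x^2 - 277, irreducible since 277 is squarefree > 1). For the top step, suppose √97 ∈ Q(√277), say √97 = c + d√277 with c, d ∈ Q. Squaring: 97 = c^2 + 277d^2 + 2cd√277. Since √277 ∉ Q this forces 2cd = 0. If d = 0 then √97 = c ∈ Q, contradicting 97 squarefree > 1. If c = 0 then 97 = 277d^2, so 277·97 = (277d)^2 is a perfect square in Q — but 277·97 = 26869 is not a perfect square (since 277 and 97 are distinct squarefree integers). Contradiction. Hence √97 ∉ Q(√277), so x^2 - 97 stays irreducible over Q(√277) and [Q(√277, √97) : Q(√277)] = 2. By the tower law, [Q(√277, √97) : Q] = 2 · 2 = 4.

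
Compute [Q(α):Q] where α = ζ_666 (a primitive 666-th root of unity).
[Q(α):Q] = 216

The minimal polynomial of ζ_666 over Q is the 666-th cyclotomic polynomial Φ_666(x), which is irreducible over Q and has degree φ(666) = 216. Hence [Q(α):Q] = φ(666) = 216.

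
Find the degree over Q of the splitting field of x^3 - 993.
[K : Q] = 6

The roots of x^3 - 993 are ∛993, ω∛993, ω^2∛993 where ω = e^(2πi/3) is a primitive cube root of unity, so K = Q(∛993, ω). Now [Q(∛993):Q] = 3 (since 993 is not a perfect cube, x^3 - 993 is irreducible) and [Q(ω):Q] = 2. Both 2 and 3 divide [K:Q], and [K:Q] ≤ 3·2 = 6, so [K:Q] = 6. (Equivalently: Q(∛993) ⊂ R but ω ∉ R, so [K : Q(∛993)] = 2.)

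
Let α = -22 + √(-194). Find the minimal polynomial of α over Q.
m_α(x) = x^2 + 44x + 678

From α + 22 = √(-194), squaring gives (α + 22)^2 = -194, i.e. α^2 + 44α + 484 = -194, so α^2 + 44α + 678 = 0. The discriminant of x^2 + 44x + 678 is (44)^2 - 4·(678) = 1936 - 2712 = -776, and 4·(-194) is not a perfect square in Q since -194 is squarefree and ≠ 1. Hence x^2 + 44x + 678 is irreducible over Q and is the minimal polynomial of α.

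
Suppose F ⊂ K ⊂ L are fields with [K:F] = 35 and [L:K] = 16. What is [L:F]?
[L:F] = 560

The tower law says that for any tower of field extensions F ⊂ K ⊂ L with finite degrees, [L:F] = [L:K] · [K:F]. Here this gives [L:F] = 16 · 35 = 560.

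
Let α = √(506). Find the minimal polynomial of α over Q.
m_α(x) = x^2 - 506

α satisfies α^2 - 506 = 0, so x^2 - 506 annihilates α. Since d = 506 is squarefree and ≠ 1, it is not a perfect square in Q, so x^2 - 506 has no rational root and is therefore irreducible over Q (a degree-2 polynomial over a field is irreducible iff it has no root). Hence m_α(x) = x^2 - 506.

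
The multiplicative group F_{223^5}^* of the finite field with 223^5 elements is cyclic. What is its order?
|F_{223^5}^*| = 551473077342

F_{223^5} has 223^5 = 551473077343 elements; its multiplicative group consists of all nonzero elements, so |F_{223^5}^*| = 551473077343 - 1 = 551473077342. (It is cyclic since any finite subgroup of the multiplicative group of a field is cyclic.)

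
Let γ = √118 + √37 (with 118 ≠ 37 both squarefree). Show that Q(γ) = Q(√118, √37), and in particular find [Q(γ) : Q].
[Q(γ) : Q] = 4 (equivalently, Q(γ) = Q(√118, √37))

Obviously Q(γ) ⊆ Q(√118, √37), and [Q(√118, √37):Q] = 4 (since 118, 37 are distinct squarefree integers > 1 with 4366 not a perfect square). To show equality we compute the minimal polynomial of γ. From γ = √118 + √37: γ^2 = 118 + 2√(4366) + 37 = 155 + 2√(4366), so γ^2 - 155 = 2√(4366); squaring, (γ^2 - 155)^2 = 4·4366, i.e. γ^4 - 310γ^2 + 24025 - 17464 = 0, i.e. γ^4 - 310γ^2 + 6561 = 0. So γ is a root of x^4 - 310x^2 + 6561. This polynomial is irreducible over Q: it has no rational root (each ±√118 ± √37 is irrational), and any factorization into two quadratics over Q would force √(4366) ∈ Q (pairing opposite roots) or √118, √37 ∈ Q (other pairings), all impossible. Hence [Q(γ):Q] = 4 = [Q(√118, √37):Q], so Q(γ) = Q(√118, √37).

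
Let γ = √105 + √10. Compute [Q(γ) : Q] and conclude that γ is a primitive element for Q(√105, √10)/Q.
[Q(γ) : Q] = 4 (equivalently, Q(γ) = Q(√105, √10))

Obviously Q(γ) ⊆ Q(√105, √10), and [Q(√105, √10):Q] = 4 (since 105, 10 are distinct squarefree integers > 1 with 1050 not a perfect square). To show equality we compute the minimal polynomial of γ. From γ = √105 + √10: γ^2 = 105 + 2√(1050) + 10 = 115 + 2√(1050), so γ^2 - 115 = 2√(1050); squaring, (γ^2 - 115)^2 = 4·1050, i.e. γ^4 - 230γ^2 + 13225 - 4200 = 0, i.e. γ^4 - 230γ^2 + 9025 = 0. So γ is a root of x^4 - 230x^2 + 9025. This polynomial is irreducible over Q: it has no rational root (each ±√105 ± √10 is irrational), and any factorization into two quadratics over Q would force √(1050) ∈ Q (pairing opposite roots) or √105, √10 ∈ Q (other pairings), all impossible. Hence [Q(γ):Q] = 4 = [Q(√105, √10):Q], so Q(γ) = Q(√105, √10).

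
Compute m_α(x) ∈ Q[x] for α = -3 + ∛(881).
m_α(x) = x^3 + 9x^2 + 27x - 854

Set β = α + 3 = ∛(881), so β^3 = 881. Then (α + 3)^3 - 881 = 0, i.e. α is a root of g(x) = (x + 3)^3 - 881 = x^3 + 9x^2 + 27x - 854. Since g(x) = h(x + 3) where h(x) = x^3 - 881, and h is irreducible over Q (because 881 is not a perfect cube, so h has no rational root, and a monic cubic with no rational root is irreducible), g is also irreducible (irreducibility is preserved under the substitution x → x + 3). Hence m_α(x) = x^3 + 9x^2 + 27x - 854.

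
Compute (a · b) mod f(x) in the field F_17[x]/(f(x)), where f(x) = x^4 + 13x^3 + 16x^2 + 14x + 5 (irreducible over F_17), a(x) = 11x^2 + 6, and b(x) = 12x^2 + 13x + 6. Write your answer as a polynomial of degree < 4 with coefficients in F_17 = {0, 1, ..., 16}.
a · b ≡ 8x^3 + 15x^2 + 15x + 5 (mod f(x))

Multiply in F_17[x]: a(x)·b(x) = (11x^2 + 6)·(12x^2 + 13x + 6) = 13x^4 + 7x^3 + 2x^2 + 10x + 2. This has degree ≥ 4, so divide by f(x) over F_17: 13x^4 + 7x^3 + 2x^2 + 10x + 2 = (13)·(x^4 + 13x^3 + 16x^2 + 14x + 5) + (8x^3 + 15x^2 + 15x + 5). Hence a·b ≡ 8x^3 + 15x^2 + 15x + 5 (mod f). (F_17[x]/(f) is a field with 17^4 = 83521 elements since f is irreducible of degree 4.)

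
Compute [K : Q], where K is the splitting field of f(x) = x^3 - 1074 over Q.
[K : Q] = 6

The roots of x^3 - 1074 are ∛1074, ω∛1074, ω^2∛1074 where ω = e^(2πi/3) is a primitive cube root of unity, so K = Q(∛1074, ω). Now [Q(∛1074):Q] = 3 (since 1074 is not a perfect cube, x^3 - 1074 is irreducible) and [Q(ω):Q] = 2. Both 2 and 3 divide [K:Q], and [K:Q] ≤ 3·2 = 6, so [K:Q] = 6. (Equivalently: Q(∛1074) ⊂ R but ω ∉ R, so [K : Q(∛1074)] = 2.)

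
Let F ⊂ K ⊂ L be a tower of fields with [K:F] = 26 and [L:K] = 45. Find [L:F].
[L:F] = 1170

The tower law says that for any tower of field extensions F ⊂ K ⊂ L with finite degrees, [L:F] = [L:K] · [K:F]. Here this gives [L:F] = 45 · 26 = 1170.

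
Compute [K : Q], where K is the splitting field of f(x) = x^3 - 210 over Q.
[K : Q] = 6

The roots of x^3 - 210 are ∛210, ω∛210, ω^2∛210 where ω = e^(2πi/3) is a primitive cube root of unity, so K = Q(∛210, ω). Now [Q(∛210):Q] = 3 (since 210 is not a perfect cube, x^3 - 210 is irreducible) and [Q(ω):Q] = 2. Both 2 and 3 divide [K:Q], and [K:Q] ≤ 3·2 = 6, so [K:Q] = 6. (Equivalently: Q(∛210) ⊂ R but ω ∉ R, so [K : Q(∛210)] = 2.)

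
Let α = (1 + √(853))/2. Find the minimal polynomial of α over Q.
m_α(x) = x^2 - x - 213

From 2α - 1 = √(853), squaring gives (2α - 1)^2 = 853, i.e. 4α^2 - 4α + 1 = 853, so α^2 - α + (1 - 853)/4 = 0. Since 853 ≡ 1 (mod 4), (1 - 853)/4 = -213 ∈ Z. The polynomial x^2 - x - 213 has discriminant 1 - 4·(-213) = 853, which is not a perfect square in Q (d = 853 is squarefree and ≠ 1), so x^2 - x - 213 is irreducible over Q. It is the minimal polynomial of α.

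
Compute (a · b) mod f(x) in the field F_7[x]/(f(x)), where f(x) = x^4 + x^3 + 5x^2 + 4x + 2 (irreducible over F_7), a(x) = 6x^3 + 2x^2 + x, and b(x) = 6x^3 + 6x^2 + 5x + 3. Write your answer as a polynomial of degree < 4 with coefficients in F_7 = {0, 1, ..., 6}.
a · b ≡ 2x^3 + 2x^2 + 2x + 1 (mod f(x))

Multiply in F_7[x]: a(x)·b(x) = (6x^3 + 2x^2 + x)·(6x^3 + 6x^2 + 5x + 3) = x^6 + 6x^5 + 6x^4 + 6x^3 + 4x^2 + 3x. This has degree ≥ 4, so divide by f(x) over F_7: x^6 + 6x^5 + 6x^4 + 6x^3 + 4x^2 + 3x = (x^2 + 5x + 3)·(x^4 + x^3 + 5x^2 + 4x + 2) + (2x^3 + 2x^2 + 2x + 1). Hence a·b ≡ 2x^3 + 2x^2 + 2x + 1 (mod f). (F_7[x]/(f) is a field with 7^4 = 2401 elements since f is irreducible of degree 4.)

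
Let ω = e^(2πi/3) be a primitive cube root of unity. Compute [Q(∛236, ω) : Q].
[Q(∛236, ω) : Q] = 6

[Q(∛236):Q] = 3 (min poly x^3 - 236, irreducible since 236 is not a perfect cube). [Q(ω):Q] = 2 (min poly x^2 + x + 1). Since Q(∛236) ⊂ R and ω ∉ R, we have ω ∉ Q(∛236), so x^2 + x + 1 remains irreducible over Q(∛236) and [Q(∛236, ω) : Q(∛236)] = 2. By the tower law, [Q(∛236, ω) : Q] = 3 · 2 = 6. (In fact Q(∛236, ω) is the splitting field of x^3 - 236 over Q.)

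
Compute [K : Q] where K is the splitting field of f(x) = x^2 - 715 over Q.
[K : Q] = 2

f(x) = x^2 - 715 factors as (x - √715)(x + √715). The splitting field is K = Q(√715). Since 715 is squarefree and > 1, it is not a perfect square, so x^2 - 715 is irreducible over Q and [Q(√715) : Q] = 2. Hence [K : Q] = 2.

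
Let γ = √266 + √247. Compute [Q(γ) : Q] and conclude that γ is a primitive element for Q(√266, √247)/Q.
[Q(γ) : Q] = 4 (equivalently, Q(γ) = Q(√266, √247))

Obviously Q(γ) ⊆ Q(√266, √247), and [Q(√266, √247):Q] = 4 (since 266, 247 are distinct squarefree integers > 1 with 65702 not a perfect square). To show equality we compute the minimal polynomial of γ. From γ = √266 + √247: γ^2 = 266 + 2√(65702) + 247 = 513 + 2√(65702), so γ^2 - 513 = 2√(65702); squaring, (γ^2 - 513)^2 = 4·65702, i.e. γ^4 - 1026γ^2 + 263169 - 262808 = 0, i.e. γ^4 - 1026γ^2 + 361 = 0. So γ is a root of x^4 - 1026x^2 + 361. This polynomial is irreducible over Q: it has no rational root (each ±√266 ± √247 is irrational), and any factorization into two quadratics over Q would force √(65702) ∈ Q (pairing opposite roots) or √266, √247 ∈ Q (other pairings), all impossible. Hence [Q(γ):Q] = 4 = [Q(√266, √247):Q], so Q(γ) = Q(√266, √247).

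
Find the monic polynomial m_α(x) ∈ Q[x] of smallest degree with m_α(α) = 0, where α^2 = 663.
m_α(x) = x^2 - 663

α satisfies α^2 - 663 = 0, so x^2 - 663 annihilates α. Since d = 663 is squarefree and ≠ 1, it is not a perfect square in Q, so x^2 - 663 has no rational root and is therefore irreducible over Q (a degree-2 polynomial over a field is irreducible iff it has no root). Hence m_α(x) = x^2 - 663.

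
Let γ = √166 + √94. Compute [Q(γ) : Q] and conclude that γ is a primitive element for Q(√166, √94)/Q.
[Q(γ) : Q] = 4 (equivalently, Q(γ) = Q(√166, √94))

Obviously Q(γ) ⊆ Q(√166, √94), and [Q(√166, √94):Q] = 4 (since 166, 94 are distinct squarefree integers > 1 with 15604 not a perfect square). To show equality we compute the minimal polynomial of γ. From γ = √166 + √94: γ^2 = 166 + 2√(15604) + 94 = 260 + 2√(15604), so γ^2 - 260 = 2√(15604); squaring, (γ^2 - 260)^2 = 4·15604, i.e. γ^4 - 520γ^2 + 67600 - 62416 = 0, i.e. γ^4 - 520γ^2 + 5184 = 0. So γ is a root of x^4 - 520x^2 + 5184. This polynomial is irreducible over Q: it has no rational root (each ±√166 ± √94 is irrational), and any factorization into two quadratics over Q would force √(15604) ∈ Q (pairing opposite roots) or √166, √94 ∈ Q (other pairings), all impossible. Hence [Q(γ):Q] = 4 = [Q(√166, √94):Q], so Q(γ) = Q(√166, √94).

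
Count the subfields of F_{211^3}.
F_{211^3} has 2 subfields

The subfields of F_{p^n} are exactly the fields F_{p^d} for d | n (each is the fixed field of the unique index-d subgroup of Gal(F_{p^n}/F_p) ≅ Z/nZ). The divisors of n = 3 are {1, 3}, giving 2 subfields: F_{211^1}, F_{211^3}.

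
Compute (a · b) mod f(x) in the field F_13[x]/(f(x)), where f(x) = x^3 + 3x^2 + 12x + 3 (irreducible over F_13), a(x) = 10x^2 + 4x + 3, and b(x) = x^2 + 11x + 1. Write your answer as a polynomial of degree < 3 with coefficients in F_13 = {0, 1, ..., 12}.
a · b ≡ 10x^2 + 11 (mod f(x))

Multiply in F_13[x]: a(x)·b(x) = (10x^2 + 4x + 3)·(x^2 + 11x + 1) = 10x^4 + 10x^3 + 5x^2 + 11x + 3. This has degree ≥ 3, so divide by f(x) over F_13: 10x^4 + 10x^3 + 5x^2 + 11x + 3 = (10x + 6)·(x^3 + 3x^2 + 12x + 3) + (10x^2 + 11). Hence a·b ≡ 10x^2 + 11 (mod f). (F_13[x]/(f) is a field with 13^3 = 2197 elements since f is irreducible of degree 3.)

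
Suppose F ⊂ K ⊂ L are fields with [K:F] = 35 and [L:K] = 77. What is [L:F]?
[L:F] = 2695

The tower law says that for any tower of field extensions F ⊂ K ⊂ L with finite degrees, [L:F] = [L:K] · [K:F]. Here this gives [L:F] = 77 · 35 = 2695.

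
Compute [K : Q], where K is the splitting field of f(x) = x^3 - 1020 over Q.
[K : Q] = 6

The roots of x^3 - 1020 are ∛1020, ω∛1020, ω^2∛1020 where ω = e^(2πi/3) is a primitive cube root of unity, so K = Q(∛1020, ω). Now [Q(∛1020):Q] = 3 (since 1020 is not a perfect cube, x^3 - 1020 is irreducible) and [Q(ω):Q] = 2. Both 2 and 3 divide [K:Q], and [K:Q] ≤ 3·2 = 6, so [K:Q] = 6. (Equivalently: Q(∛1020) ⊂ R but ω ∉ R, so [K : Q(∛1020)] = 2.)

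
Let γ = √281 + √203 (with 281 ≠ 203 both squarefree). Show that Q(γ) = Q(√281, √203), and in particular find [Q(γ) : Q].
[Q(γ) : Q] = 4 (equivalently, Q(γ) = Q(√281, √203))

Obviously Q(γ) ⊆ Q(√281, √203), and [Q(√281, √203):Q] = 4 (since 281, 203 are distinct squarefree integers > 1 with 57043 not a perfect square). To show equality we compute the minimal polynomial of γ. From γ = √281 + √203: γ^2 = 281 + 2√(57043) + 203 = 484 + 2√(57043), so γ^2 - 484 = 2√(57043); squaring, (γ^2 - 484)^2 = 4·57043, i.e. γ^4 - 968γ^2 + 234256 - 228172 = 0, i.e. γ^4 - 968γ^2 + 6084 = 0. So γ is a root of x^4 - 968x^2 + 6084. This polynomial is irreducible over Q: it has no rational root (each ±√281 ± √203 is irrational), and any factorization into two quadratics over Q would force √(57043) ∈ Q (pairing opposite roots) or √281, √203 ∈ Q (other pairings), all impossible. Hence [Q(γ):Q] = 4 = [Q(√281, √203):Q], so Q(γ) = Q(√281, √203).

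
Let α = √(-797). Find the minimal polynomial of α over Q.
m_α(x) = x^2 + 797

α satisfies α^2 + 797 = 0, so x^2 + 797 annihilates α. Since d = -797 is squarefree and ≠ 1, it is not a perfect square in Q, so x^2 + 797 has no rational root and is therefore irreducible over Q (a degree-2 polynomial over a field is irreducible iff it has no root). Hence m_α(x) = x^2 + 797.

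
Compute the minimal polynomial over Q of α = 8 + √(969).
m_α(x) = x^2 - 16x - 905

From α - 8 = √(969), squaring gives (α - 8)^2 = 969, i.e. α^2 - 16α + 64 = 969, so α^2 - 16α - 905 = 0. The discriminant of x^2 - 16x - 905 is (-16)^2 - 4·(-905) = 256 + 3620 = 3876, and 4·(969) is not a perfect square in Q since 969 is squarefree and ≠ 1. Hence x^2 - 16x - 905 is irreducible over Q and is the minimal polynomial of α.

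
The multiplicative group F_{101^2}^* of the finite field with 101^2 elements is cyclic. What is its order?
|F_{101^2}^*| = 10200

F_{101^2} has 101^2 = 10201 elements; its multiplicative group consists of all nonzero elements, so |F_{101^2}^*| = 10201 - 1 = 10200. (It is cyclic since any finite subgroup of the multiplicative group of a field is cyclic.)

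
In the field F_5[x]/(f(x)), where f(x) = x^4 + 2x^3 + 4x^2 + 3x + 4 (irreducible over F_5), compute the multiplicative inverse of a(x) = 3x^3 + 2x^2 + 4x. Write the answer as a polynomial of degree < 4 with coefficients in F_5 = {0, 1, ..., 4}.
a(x)^(-1) ≡ 4x^3 + x^2 + 4 (mod f(x))

Since f is irreducible over F_5, F_5[x]/(f) is a field and a(x) ≠ 0 has an inverse. Apply the extended Euclidean algorithm to f(x) and a(x) in F_5[x]: f(x) = (2x + 1)·a(x) + (4x^2 + 4x + 4);  a(x) = (2x + 1)·(4x^2 + 4x + 4) + (2x + 1);  (4x^2 + 4x + 4) = (2x + 1)·(2x + 1) + (3). The last nonzero remainder is the constant 3 = gcd(f, a) in F_5. Back-substituting through the division chain expresses 3 = s(x)·a(x) + t(x)·f(x) with s(x) ≡ 2x^3 + 3x^2 + 2 (mod f), so (2x^3 + 3x^2 + 2)·a(x) ≡ 3 (mod f). Multiplying by 3^(-1) ≡ 2 in F_5 gives a(x)^(-1) ≡ 2·(2x^3 + 3x^2 + 2) ≡ 4x^3 + x^2 + 4 (mod f). Check: (3x^3 + 2x^2 + 4x)·(4x^3 + x^2 + 4) = 2x^6 + x^5 + 3x^4 + x^3 + 3x^2 + x ≡ 1 (mod x^4 + 2x^3 + 4x^2 + 3x + 4).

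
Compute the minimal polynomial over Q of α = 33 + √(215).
m_α(x) = x^2 - 66x + 874

From α - 33 = √(215), squaring gives (α - 33)^2 = 215, i.e. α^2 - 66α + 1089 = 215, so α^2 - 66α + 874 = 0. The discriminant of x^2 - 66x + 874 is (-66)^2 - 4·(874) = 4356 - 3496 = 860, and 4·(215) is not a perfect square in Q since 215 is squarefree and ≠ 1. Hence x^2 - 66x + 874 is irreducible over Q and is the minimal polynomial of α.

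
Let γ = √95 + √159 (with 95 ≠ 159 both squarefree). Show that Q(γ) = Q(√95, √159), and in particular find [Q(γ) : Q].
[Q(γ) : Q] = 4 (equivalently, Q(γ) = Q(√95, √159))

Obviously Q(γ) ⊆ Q(√95, √159), and [Q(√95, √159):Q] = 4 (since 95, 159 are distinct squarefree integers > 1 with 15105 not a perfect square). To show equality we compute the minimal polynomial of γ. From γ = √95 + √159: γ^2 = 95 + 2√(15105) + 159 = 254 + 2√(15105), so γ^2 - 254 = 2√(15105); squaring, (γ^2 - 254)^2 = 4·15105, i.e. γ^4 - 508γ^2 + 64516 - 60420 = 0, i.e. γ^4 - 508γ^2 + 4096 = 0. So γ is a root of x^4 - 508x^2 + 4096. This polynomial is irreducible over Q: it has no rational root (each ±√95 ± √159 is irrational), and any factorization into two quadratics over Q would force √(15105) ∈ Q (pairing opposite roots) or √95, √159 ∈ Q (other pairings), all impossible. Hence [Q(γ):Q] = 4 = [Q(√95, √159):Q], so Q(γ) = Q(√95, √159).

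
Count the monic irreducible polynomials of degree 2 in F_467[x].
There are 108811 monic irreducible polynomials of degree 2 over F_467

Each element of F_{467^2} that lies in no proper subfield is a root of exactly one monic irreducible of degree 2 over F_467, and each such polynomial has 2 distinct roots in F_{467^2}. By Möbius inversion the count is N_467(2) = (1/2) Σ_{d|2} μ(2/d) · 467^d = (1/2)(μ(2)·467^1 + μ(1)·467^2) = 217622/2 = 108811.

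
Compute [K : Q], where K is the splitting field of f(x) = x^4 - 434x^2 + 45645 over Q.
[K : Q] = 4

Solving the quadratic in x^2: x^2 = (434 ± √(434^2 - 4·45645))/2 = (434 ± √5776)/2 = (434 ± 76)/2, giving x^2 = 179 or x^2 = 255. So f(x) = (x^2 - 179)(x^2 - 255) and the roots of f are ±√179, ±√255. Hence the splitting field is K = Q(√179, √255). Since 179 and 255 are distinct squarefree integers > 1, their product 45645 is not a perfect square, so √255 ∉ Q(√179). By the tower law [K:Q] = [Q(√179,√255):Q(√179)] · [Q(√179):Q] = 2 · 2 = 4.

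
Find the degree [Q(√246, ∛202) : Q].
[Q(√246, ∛202) : Q] = 6

Let L = Q(√246, ∛202). Since Q(√246) ⊂ L and [Q(√246):Q] = 2, the tower law gives 2 | [L:Q]. Likewise Q(∛202) ⊂ L with [Q(∛202):Q] = 3 (because 202 is not a perfect cube), so 3 | [L:Q]. As gcd(2,3) = 1, [L:Q] is divisible by 6. Conversely L is generated over Q by √246 and ∛202, so [L:Q] ≤ 2·3 = 6. Therefore [Q(√246, ∛202) : Q] = 6.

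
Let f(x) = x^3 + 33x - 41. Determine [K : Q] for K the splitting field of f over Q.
[K : Q] = 6

By the rational root test, any rational root of the monic integer polynomial f(x) = x^3 + 33x - 41 must be an integer dividing the constant term -41, i.e. one of ±{1, 41}. Evaluating: f(1) = -7, f(-1) = -75, f(41) = 70233, f(-41) = -70315; none is 0, so f has no rational root and is therefore irreducible over Q (a cubic with no linear factor over a field is irreducible). For an irreducible cubic, the Galois group is A_3 or S_3 according as the discriminant disc(f) = -4a^3 - 27b^2 = -4·(33)^3 - 27·(-41)^2 = -189135 is or is not a square in Q. Here disc(f) = -189135 is not a perfect square in Q, so the Galois group of f over Q is not contained in A_3 and must be all of S_3. The splitting field has degree |S_3| = 6 over Q, so [K : Q] = 6.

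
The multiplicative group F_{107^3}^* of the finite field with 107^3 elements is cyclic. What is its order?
|F_{107^3}^*| = 1225042

F_{107^3} has 107^3 = 1225043 elements; its multiplicative group consists of all nonzero elements, so |F_{107^3}^*| = 1225043 - 1 = 1225042. (It is cyclic since any finite subgroup of the multiplicative group of a field is cyclic.)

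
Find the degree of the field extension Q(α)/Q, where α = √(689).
[Q(α):Q] = 2

[Q(α):Q] equals the degree of the minimal polynomial of α. Here α^2 = 689 and x^2 - 689 is irreducible (d = 689 is squarefree, ≠ 1, hence not a square), so deg(m_α) = 2. Thus [Q(α):Q] = 2.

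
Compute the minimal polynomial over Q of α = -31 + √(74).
m_α(x) = x^2 + 62x + 887

From α + 31 = √(74), squaring gives (α + 31)^2 = 74, i.e. α^2 + 62α + 961 = 74, so α^2 + 62α + 887 = 0. The discriminant of x^2 + 62x + 887 is (62)^2 - 4·(887) = 3844 - 3548 = 296, and 4·(74) is not a perfect square in Q since 74 is squarefree and ≠ 1. Hence x^2 + 62x + 887 is irreducible over Q and is the minimal polynomial of α.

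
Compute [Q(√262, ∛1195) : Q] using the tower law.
[Q(√262, ∛1195) : Q] = 6

Let L = Q(√262, ∛1195). Since Q(√262) ⊂ L and [Q(√262):Q] = 2, the tower law gives 2 | [L:Q]. Likewise Q(∛1195) ⊂ L with [Q(∛1195):Q] = 3 (because 1195 is not a perfect cube), so 3 | [L:Q]. As gcd(2,3) = 1, [L:Q] is divisible by 6. Conversely L is generated over Q by √262 and ∛1195, so [L:Q] ≤ 2·3 = 6. Therefore [Q(√262, ∛1195) : Q] = 6.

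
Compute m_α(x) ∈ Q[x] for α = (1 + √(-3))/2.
m_α(x) = x^2 - x + 1

From 2α - 1 = √(-3), squaring gives (2α - 1)^2 = -3, i.e. 4α^2 - 4α + 1 = -3, so α^2 - α + (1 + 3)/4 = 0. Since -3 ≡ 1 (mod 4), (1 + 3)/4 = 1 ∈ Z. The polynomial x^2 - x + 1 has discriminant 1 - 4·(1) = -3, which is not a perfect square in Q (d = -3 is squarefree and ≠ 1), so x^2 - x + 1 is irreducible over Q. It is the minimal polynomial of α.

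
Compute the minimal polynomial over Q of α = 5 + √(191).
m_α(x) = x^2 - 10x - 166

From α - 5 = √(191), squaring gives (α - 5)^2 = 191, i.e. α^2 - 10α + 25 = 191, so α^2 - 10α - 166 = 0. The discriminant of x^2 - 10x - 166 is (-10)^2 - 4·(-166) = 100 + 664 = 764, and 4·(191) is not a perfect square in Q since 191 is squarefree and ≠ 1. Hence x^2 - 10x - 166 is irreducible over Q and is the minimal polynomial of α.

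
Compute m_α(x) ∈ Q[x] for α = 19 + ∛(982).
m_α(x) = x^3 - 57x^2 + 1083x - 7841

Set β = α - 19 = ∛(982), so β^3 = 982. Then (α - 19)^3 - 982 = 0, i.e. α is a root of g(x) = (x - 19)^3 - 982 = x^3 - 57x^2 + 1083x - 7841. Since g(x) = h(x - 19) where h(x) = x^3 - 982, and h is irreducible over Q (because 982 is not a perfect cube, so h has no rational root, and a monic cubic with no rational root is irreducible), g is also irreducible (irreducibility is preserved under the substitution x → x - 19). Hence m_α(x) = x^3 - 57x^2 + 1083x - 7841.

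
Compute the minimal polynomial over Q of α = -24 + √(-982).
m_α(x) = x^2 + 48x + 1558

From α + 24 = √(-982), squaring gives (α + 24)^2 = -982, i.e. α^2 + 48α + 576 = -982, so α^2 + 48α + 1558 = 0. The discriminant of x^2 + 48x + 1558 is (48)^2 - 4·(1558) = 2304 - 6232 = -3928, and 4·(-982) is not a perfect square in Q since -982 is squarefree and ≠ 1. Hence x^2 + 48x + 1558 is irreducible over Q and is the minimal polynomial of α.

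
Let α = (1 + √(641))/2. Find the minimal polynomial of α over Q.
m_α(x) = x^2 - x - 160

From 2α - 1 = √(641), squaring gives (2α - 1)^2 = 641, i.e. 4α^2 - 4α + 1 = 641, so α^2 - α + (1 - 641)/4 = 0. Since 641 ≡ 1 (mod 4), (1 - 641)/4 = -160 ∈ Z. The polynomial x^2 - x - 160 has discriminant 1 - 4·(-160) = 641, which is not a perfect square in Q (d = 641 is squarefree and ≠ 1), so x^2 - x - 160 is irreducible over Q. It is the minimal polynomial of α.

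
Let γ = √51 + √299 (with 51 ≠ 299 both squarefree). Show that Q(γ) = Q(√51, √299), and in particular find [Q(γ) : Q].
[Q(γ) : Q] = 4 (equivalently, Q(γ) = Q(√51, √299))

Obviously Q(γ) ⊆ Q(√51, √299), and [Q(√51, √299):Q] = 4 (since 51, 299 are distinct squarefree integers > 1 with 15249 not a perfect square). To show equality we compute the minimal polynomial of γ. From γ = √51 + √299: γ^2 = 51 + 2√(15249) + 299 = 350 + 2√(15249), so γ^2 - 350 = 2√(15249); squaring, (γ^2 - 350)^2 = 4·15249, i.e. γ^4 - 700γ^2 + 122500 - 60996 = 0, i.e. γ^4 - 700γ^2 + 61504 = 0. So γ is a root of x^4 - 700x^2 + 61504. This polynomial is irreducible over Q: it has no rational root (each ±√51 ± √299 is irrational), and any factorization into two quadratics over Q would force √(15249) ∈ Q (pairing opposite roots) or √51, √299 ∈ Q (other pairings), all impossible. Hence [Q(γ):Q] = 4 = [Q(√51, √299):Q], so Q(γ) = Q(√51, √299).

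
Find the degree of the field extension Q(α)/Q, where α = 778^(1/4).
[Q(α):Q] = 4

α is a root of x^4 - 778. By Eisenstein's criterion at the prime p = 2 (which divides the constant term 778 but p^2 = 4 does not, since 778 is squarefree), x^4 - 778 is irreducible over Q. Hence [Q(α):Q] = 4.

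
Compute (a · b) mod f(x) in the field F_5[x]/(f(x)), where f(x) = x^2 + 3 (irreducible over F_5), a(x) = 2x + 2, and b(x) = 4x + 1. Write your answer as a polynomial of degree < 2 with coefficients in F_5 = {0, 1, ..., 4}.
a · b ≡ 3 (mod f(x))

Multiply in F_5[x]: a(x)·b(x) = (2x + 2)·(4x + 1) = 3x^2 + 2. This has degree ≥ 2, so divide by f(x) over F_5: 3x^2 + 2 = (3)·(x^2 + 3) + (3). Hence a·b ≡ 3 (mod f). (F_5[x]/(f) is a field with 5^2 = 25 elements since f is irreducible of degree 2.)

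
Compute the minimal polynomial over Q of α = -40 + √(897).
m_α(x) = x^2 + 80x + 703

From α + 40 = √(897), squaring gives (α + 40)^2 = 897, i.e. α^2 + 80α + 1600 = 897, so α^2 + 80α + 703 = 0. The discriminant of x^2 + 80x + 703 is (80)^2 - 4·(703) = 6400 - 2812 = 3588, and 4·(897) is not a perfect square in Q since 897 is squarefree and ≠ 1. Hence x^2 + 80x + 703 is irreducible over Q and is the minimal polynomial of α.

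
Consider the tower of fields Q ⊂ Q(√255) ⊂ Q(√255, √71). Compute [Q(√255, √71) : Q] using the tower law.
[Q(√255, √71) : Q] = 4

[Q(√255):Q] = 2 (min poly x^2 - 255, irreducible since 255 is squarefree > 1). For the top step, suppose √71 ∈ Q(√255), say √71 = c + d√255 with c, d ∈ Q. Squaring: 71 = c^2 + 255d^2 + 2cd√255. Since √255 ∉ Q this forces 2cd = 0. If d = 0 then √71 = c ∈ Q, contradicting 71 squarefree > 1. If c = 0 then 71 = 255d^2, so 255·71 = (255d)^2 is a perfect square in Q — but 255·71 = 18105 is not a perfect square (since 255 and 71 are distinct squarefree integers). Contradiction. Hence √71 ∉ Q(√255), so x^2 - 71 stays irreducible over Q(√255) and [Q(√255, √71) : Q(√255)] = 2. By the tower law, [Q(√255, √71) : Q] = 2 · 2 = 4.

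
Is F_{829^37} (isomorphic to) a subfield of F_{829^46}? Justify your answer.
No: F_{829^37} is not a subfield of F_{829^46}

F_{p^m} embeds in F_{p^n} iff m | n. Here 37 ∤ 46 (since 46 = 1·37 + 9 with remainder 9 ≠ 0), so F_{829^37} is not a subfield of F_{829^46}. Equivalently: if it were, the tower law would give 37 = [F_{829^37}:F_829] dividing [F_{829^46}:F_829] = 46, contradiction.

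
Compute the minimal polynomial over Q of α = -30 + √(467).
m_α(x) = x^2 + 60x + 433

From α + 30 = √(467), squaring gives (α + 30)^2 = 467, i.e. α^2 + 60α + 900 = 467, so α^2 + 60α + 433 = 0. The discriminant of x^2 + 60x + 433 is (60)^2 - 4·(433) = 3600 - 1732 = 1868, and 4·(467) is not a perfect square in Q since 467 is squarefree and ≠ 1. Hence x^2 + 60x + 433 is irreducible over Q and is the minimal polynomial of α.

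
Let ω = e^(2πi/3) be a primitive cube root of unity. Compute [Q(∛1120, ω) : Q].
[Q(∛1120, ω) : Q] = 6

[Q(∛1120):Q] = 3 (min poly x^3 - 1120, irreducible since 1120 is not a perfect cube). [Q(ω):Q] = 2 (min poly x^2 + x + 1). Since Q(∛1120) ⊂ R and ω ∉ R, we have ω ∉ Q(∛1120), so x^2 + x + 1 remains irreducible over Q(∛1120) and [Q(∛1120, ω) : Q(∛1120)] = 2. By the tower law, [Q(∛1120, ω) : Q] = 3 · 2 = 6. (In fact Q(∛1120, ω) is the splitting field of x^3 - 1120 over Q.)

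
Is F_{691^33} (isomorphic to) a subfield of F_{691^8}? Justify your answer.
No: F_{691^33} is not a subfield of F_{691^8}

F_{p^m} embeds in F_{p^n} iff m | n. Here 33 ∤ 8 (since 8 = 0·33 + 8 with remainder 8 ≠ 0), so F_{691^33} is not a subfield of F_{691^8}. Equivalently: if it were, the tower law would give 33 = [F_{691^33}:F_691] dividing [F_{691^8}:F_691] = 8, contradiction.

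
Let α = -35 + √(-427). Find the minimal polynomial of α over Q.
m_α(x) = x^2 + 70x + 1652

From α + 35 = √(-427), squaring gives (α + 35)^2 = -427, i.e. α^2 + 70α + 1225 = -427, so α^2 + 70α + 1652 = 0. The discriminant of x^2 + 70x + 1652 is (70)^2 - 4·(1652) = 4900 - 6608 = -1708, and 4·(-427) is not a perfect square in Q since -427 is squarefree and ≠ 1. Hence x^2 + 70x + 1652 is irreducible over Q and is the minimal polynomial of α.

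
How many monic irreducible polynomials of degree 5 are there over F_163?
There are 23012723376 monic irreducible polynomials of degree 5 over F_163

Each element of F_{163^5} that lies in no proper subfield is a root of exactly one monic irreducible of degree 5 over F_163, and each such polynomial has 5 distinct roots in F_{163^5}. By Möbius inversion the count is N_163(5) = (1/5) Σ_{d|5} μ(5/d) · 163^d = (1/5)(μ(5)·163^1 + μ(1)·163^5) = 115063616880/5 = 23012723376.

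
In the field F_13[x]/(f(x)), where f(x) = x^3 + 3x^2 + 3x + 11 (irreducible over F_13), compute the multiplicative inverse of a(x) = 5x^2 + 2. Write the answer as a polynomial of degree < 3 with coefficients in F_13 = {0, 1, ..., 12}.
a(x)^(-1) ≡ 9x + 1 (mod f(x))

Since f is irreducible over F_13, F_13[x]/(f) is a field and a(x) ≠ 0 has an inverse. Apply the extended Euclidean algorithm to f(x) and a(x) in F_13[x]: f(x) = (8x + 11)·a(x) + (2). The last nonzero remainder is the constant 2 = gcd(f, a) in F_13. Back-substituting through the division chain expresses 2 = s(x)·a(x) + t(x)·f(x) with s(x) ≡ 5x + 2 (mod f), so (5x + 2)·a(x) ≡ 2 (mod f). Multiplying by 2^(-1) ≡ 7 in F_13 gives a(x)^(-1) ≡ 7·(5x + 2) ≡ 9x + 1 (mod f). Check: (5x^2 + 2)·(9x + 1) = 6x^3 + 5x^2 + 5x + 2 ≡ 1 (mod x^3 + 3x^2 + 3x + 11).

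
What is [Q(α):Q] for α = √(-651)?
[Q(α):Q] = 2

[Q(α):Q] equals the degree of the minimal polynomial of α. Here α^2 = -651 and x^2 + 651 is irreducible (d = -651 is squarefree, ≠ 1, hence not a square), so deg(m_α) = 2. Thus [Q(α):Q] = 2.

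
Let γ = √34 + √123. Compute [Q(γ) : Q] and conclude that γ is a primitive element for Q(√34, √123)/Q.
[Q(γ) : Q] = 4 (equivalently, Q(γ) = Q(√34, √123))

Obviously Q(γ) ⊆ Q(√34, √123), and [Q(√34, √123):Q] = 4 (since 34, 123 are distinct squarefree integers > 1 with 4182 not a perfect square). To show equality we compute the minimal polynomial of γ. From γ = √34 + √123: γ^2 = 34 + 2√(4182) + 123 = 157 + 2√(4182), so γ^2 - 157 = 2√(4182); squaring, (γ^2 - 157)^2 = 4·4182, i.e. γ^4 - 314γ^2 + 24649 - 16728 = 0, i.e. γ^4 - 314γ^2 + 7921 = 0. So γ is a root of x^4 - 314x^2 + 7921. This polynomial is irreducible over Q: it has no rational root (each ±√34 ± √123 is irrational), and any factorization into two quadratics over Q would force √(4182) ∈ Q (pairing opposite roots) or √34, √123 ∈ Q (other pairings), all impossible. Hence [Q(γ):Q] = 4 = [Q(√34, √123):Q], so Q(γ) = Q(√34, √123).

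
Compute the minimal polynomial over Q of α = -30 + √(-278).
m_α(x) = x^2 + 60x + 1178

From α + 30 = √(-278), squaring gives (α + 30)^2 = -278, i.e. α^2 + 60α + 900 = -278, so α^2 + 60α + 1178 = 0. The discriminant of x^2 + 60x + 1178 is (60)^2 - 4·(1178) = 3600 - 4712 = -1112, and 4·(-278) is not a perfect square in Q since -278 is squarefree and ≠ 1. Hence x^2 + 60x + 1178 is irreducible over Q and is the minimal polynomial of α.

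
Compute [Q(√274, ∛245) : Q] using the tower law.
[Q(√274, ∛245) : Q] = 6

Let L = Q(√274, ∛245). Since Q(√274) ⊂ L and [Q(√274):Q] = 2, the tower law gives 2 | [L:Q]. Likewise Q(∛245) ⊂ L with [Q(∛245):Q] = 3 (because 245 is not a perfect cube), so 3 | [L:Q]. As gcd(2,3) = 1, [L:Q] is divisible by 6. Conversely L is generated over Q by √274 and ∛245, so [L:Q] ≤ 2·3 = 6. Therefore [Q(√274, ∛245) : Q] = 6.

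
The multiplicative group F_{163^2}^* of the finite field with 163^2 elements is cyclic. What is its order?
|F_{163^2}^*| = 26568

F_{163^2} has 163^2 = 26569 elements; its multiplicative group consists of all nonzero elements, so |F_{163^2}^*| = 26569 - 1 = 26568. (It is cyclic since any finite subgroup of the multiplicative group of a field is cyclic.)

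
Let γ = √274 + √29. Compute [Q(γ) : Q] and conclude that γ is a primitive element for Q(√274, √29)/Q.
[Q(γ) : Q] = 4 (equivalently, Q(γ) = Q(√274, √29))

Obviously Q(γ) ⊆ Q(√274, √29), and [Q(√274, √29):Q] = 4 (since 274, 29 are distinct squarefree integers > 1 with 7946 not a perfect square). To show equality we compute the minimal polynomial of γ. From γ = √274 + √29: γ^2 = 274 + 2√(7946) + 29 = 303 + 2√(7946), so γ^2 - 303 = 2√(7946); squaring, (γ^2 - 303)^2 = 4·7946, i.e. γ^4 - 606γ^2 + 91809 - 31784 = 0, i.e. γ^4 - 606γ^2 + 60025 = 0. So γ is a root of x^4 - 606x^2 + 60025. This polynomial is irreducible over Q: it has no rational root (each ±√274 ± √29 is irrational), and any factorization into two quadratics over Q would force √(7946) ∈ Q (pairing opposite roots) or √274, √29 ∈ Q (other pairings), all impossible. Hence [Q(γ):Q] = 4 = [Q(√274, √29):Q], so Q(γ) = Q(√274, √29).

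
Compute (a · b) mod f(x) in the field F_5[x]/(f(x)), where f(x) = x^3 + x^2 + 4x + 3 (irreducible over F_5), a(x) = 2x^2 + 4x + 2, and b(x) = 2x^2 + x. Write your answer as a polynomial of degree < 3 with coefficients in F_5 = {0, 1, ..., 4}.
a · b ≡ x^2 + x + 2 (mod f(x))

Multiply in F_5[x]: a(x)·b(x) = (2x^2 + 4x + 2)·(2x^2 + x) = 4x^4 + 3x^2 + 2x. This has degree ≥ 3, so divide by f(x) over F_5: 4x^4 + 3x^2 + 2x = (4x + 1)·(x^3 + x^2 + 4x + 3) + (x^2 + x + 2). Hence a·b ≡ x^2 + x + 2 (mod f). (F_5[x]/(f) is a field with 5^3 = 125 elements since f is irreducible of degree 3.)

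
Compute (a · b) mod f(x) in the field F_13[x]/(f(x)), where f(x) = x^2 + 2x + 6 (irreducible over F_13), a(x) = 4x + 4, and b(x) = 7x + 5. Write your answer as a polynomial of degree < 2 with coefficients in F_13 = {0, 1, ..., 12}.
a · b ≡ 5x + 8 (mod f(x))

Multiply in F_13[x]: a(x)·b(x) = (4x + 4)·(7x + 5) = 2x^2 + 9x + 7. This has degree ≥ 2, so divide by f(x) over F_13: 2x^2 + 9x + 7 = (2)·(x^2 + 2x + 6) + (5x + 8). Hence a·b ≡ 5x + 8 (mod f). (F_13[x]/(f) is a field with 13^2 = 169 elements since f is irreducible of degree 2.)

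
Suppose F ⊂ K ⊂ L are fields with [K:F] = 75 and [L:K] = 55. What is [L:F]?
[L:F] = 4125

The tower law says that for any tower of field extensions F ⊂ K ⊂ L with finite degrees, [L:F] = [L:K] · [K:F]. Here this gives [L:F] = 55 · 75 = 4125.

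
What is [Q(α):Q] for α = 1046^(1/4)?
[Q(α):Q] = 4

α is a root of x^4 - 1046. By Eisenstein's criterion at the prime p = 2 (which divides the constant term 1046 but p^2 = 4 does not, since 1046 is squarefree), x^4 - 1046 is irreducible over Q. Hence [Q(α):Q] = 4.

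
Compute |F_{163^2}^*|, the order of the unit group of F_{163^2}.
|F_{163^2}^*| = 26568

F_{163^2} has 163^2 = 26569 elements; its multiplicative group consists of all nonzero elements, so |F_{163^2}^*| = 26569 - 1 = 26568. (It is cyclic since any finite subgroup of the multiplicative group of a field is cyclic.)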